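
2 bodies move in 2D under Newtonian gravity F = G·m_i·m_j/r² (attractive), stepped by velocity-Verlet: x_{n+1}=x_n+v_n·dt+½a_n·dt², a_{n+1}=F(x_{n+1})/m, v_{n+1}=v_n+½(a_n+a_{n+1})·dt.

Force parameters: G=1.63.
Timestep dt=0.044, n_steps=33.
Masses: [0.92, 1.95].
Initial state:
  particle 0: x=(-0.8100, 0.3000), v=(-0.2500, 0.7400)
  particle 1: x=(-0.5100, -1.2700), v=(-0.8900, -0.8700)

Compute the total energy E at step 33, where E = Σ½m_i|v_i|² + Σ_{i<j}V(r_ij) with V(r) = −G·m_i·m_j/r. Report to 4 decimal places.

-0.0391

step 0: x0=(-0.8100, 0.3000) x1=(-0.5100, -1.2700)
step 1: x0=(-0.8208, 0.3314) x1=(-0.5493, -1.3077)
step 2: x0=(-0.8312, 0.3606) x1=(-0.5887, -1.3444)
step 3: x0=(-0.8413, 0.3877) x1=(-0.6283, -1.3801)
step 4: x0=(-0.8512, 0.4129) x1=(-0.6680, -1.4149)
step 5: x0=(-0.8609, 0.4363) x1=(-0.7077, -1.4489)
step 6: x0=(-0.8705, 0.4579) x1=(-0.7476, -1.4820)
step 7: x0=(-0.8799, 0.4780) x1=(-0.7875, -1.5144)
step 8: x0=(-0.8893, 0.4965) x1=(-0.8274, -1.5460)
step 9: x0=(-0.8986, 0.5135) x1=(-0.8673, -1.5770)
step 10: x0=(-0.9080, 0.5291) x1=(-0.9073, -1.6073)
step 11: x0=(-0.9173, 0.5434) x1=(-0.9472, -1.6369)
step 12: x0=(-0.9266, 0.5563) x1=(-0.9872, -1.6660)
step 13: x0=(-0.9360, 0.5681) x1=(-1.0271, -1.6944)
step 14: x0=(-0.9454, 0.5786) x1=(-1.0670, -1.7223)
step 15: x0=(-0.9549, 0.5880) x1=(-1.1069, -1.7496)
step 16: x0=(-0.9645, 0.5962) x1=(-1.1467, -1.7765)
step 17: x0=(-0.9741, 0.6034) x1=(-1.1865, -1.8028)
step 18: x0=(-0.9839, 0.6095) x1=(-1.2263, -1.8286)
step 19: x0=(-0.9937, 0.6146) x1=(-1.2660, -1.8539)
step 20: x0=(-1.0036, 0.6187) x1=(-1.3056, -1.8787)
step 21: x0=(-1.0137, 0.6219) x1=(-1.3452, -1.9031)
step 22: x0=(-1.0239, 0.6241) x1=(-1.3848, -1.9271)
step 23: x0=(-1.0342, 0.6254) x1=(-1.4243, -1.9506)
step 24: x0=(-1.0446, 0.6257) x1=(-1.4637, -1.9737)
step 25: x0=(-1.0552, 0.6253) x1=(-1.5030, -1.9964)
step 26: x0=(-1.0660, 0.6239) x1=(-1.5423, -2.0187)
step 27: x0=(-1.0769, 0.6217) x1=(-1.5815, -2.0406)
step 28: x0=(-1.0879, 0.6187) x1=(-1.6207, -2.0621)
step 29: x0=(-1.0991, 0.6149) x1=(-1.6597, -2.0832)
step 30: x0=(-1.1105, 0.6103) x1=(-1.6987, -2.1039)
step 31: x0=(-1.1220, 0.6049) x1=(-1.7376, -2.1243)
step 32: x0=(-1.1337, 0.5987) x1=(-1.7765, -2.1443)
step 33: x0=(-1.1456, 0.5918) x1=(-1.8152, -2.1640)
step 0 velocities: v0=(-0.2500, 0.7400) v1=(-0.8900, -0.8700)
step 0: KE=1.7909, PE=-1.8295, E=-0.0385
step 33 velocities: v0=(-0.2723, -0.1655) v1=(-0.8795, -0.4428)
step 33: KE=0.9920, PE=-1.0311, E=-0.0391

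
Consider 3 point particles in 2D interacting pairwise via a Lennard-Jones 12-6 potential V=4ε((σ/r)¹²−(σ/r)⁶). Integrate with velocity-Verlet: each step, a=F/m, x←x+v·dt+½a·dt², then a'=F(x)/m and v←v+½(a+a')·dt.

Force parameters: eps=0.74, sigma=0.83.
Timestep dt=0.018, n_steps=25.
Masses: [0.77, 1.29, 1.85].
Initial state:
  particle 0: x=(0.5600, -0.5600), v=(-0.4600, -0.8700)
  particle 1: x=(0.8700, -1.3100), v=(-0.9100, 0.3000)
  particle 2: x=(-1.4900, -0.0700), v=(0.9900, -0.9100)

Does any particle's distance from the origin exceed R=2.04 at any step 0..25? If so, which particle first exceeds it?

step 0: x0=(0.5600, -0.5600) x1=(0.8700, -1.3100) x2=(-1.4900, -0.0700)
step 1: x0=(0.5491, -0.5694) x1=(0.8552, -1.3083) x2=(-1.4722, -0.0864)
step 2: x0=(0.5315, -0.5626) x1=(0.8443, -1.3163) x2=(-1.4543, -0.1028)
step 3: x0=(0.5092, -0.5445) x1=(0.8363, -1.3311) x2=(-1.4365, -0.1191)
step 4: x0=(0.4848, -0.5214) x1=(0.8295, -1.3488) x2=(-1.4187, -0.1355)
step 5: x0=(0.4599, -0.4971) x1=(0.8230, -1.3673) x2=(-1.4008, -0.1519)
step 6: x0=(0.4350, -0.4730) x1=(0.8164, -1.3856) x2=(-1.3829, -0.1683)
step 7: x0=(0.4105, -0.4496) x1=(0.8097, -1.4035) x2=(-1.3650, -0.1847)
step 8: x0=(0.3862, -0.4270) x1=(0.8028, -1.4208) x2=(-1.3471, -0.2011)
step 9: x0=(0.3622, -0.4052) x1=(0.7956, -1.4378) x2=(-1.3292, -0.2175)
step 10: x0=(0.3384, -0.3841) x1=(0.7883, -1.4543) x2=(-1.3113, -0.2339)
step 11: x0=(0.3148, -0.3636) x1=(0.7808, -1.4704) x2=(-1.2933, -0.2503)
step 12: x0=(0.2913, -0.3436) x1=(0.7732, -1.4863) x2=(-1.2753, -0.2667)
step 13: x0=(0.2679, -0.3239) x1=(0.7655, -1.5019) x2=(-1.2572, -0.2832)
step 14: x0=(0.2446, -0.3046) x1=(0.7577, -1.5173) x2=(-1.2391, -0.2996)
step 15: x0=(0.2212, -0.2856) x1=(0.7499, -1.5326) x2=(-1.2209, -0.3160)
step 16: x0=(0.1977, -0.2668) x1=(0.7419, -1.5477) x2=(-1.2027, -0.3324)
step 17: x0=(0.1741, -0.2482) x1=(0.7340, -1.5626) x2=(-1.1843, -0.3488)
step 18: x0=(0.1503, -0.2299) x1=(0.7259, -1.5775) x2=(-1.1659, -0.3653)
step 19: x0=(0.1263, -0.2117) x1=(0.7179, -1.5923) x2=(-1.1473, -0.3817)
step 20: x0=(0.1020, -0.1936) x1=(0.7097, -1.6070) x2=(-1.1286, -0.3980)
step 21: x0=(0.0773, -0.1758) x1=(0.7016, -1.6216) x2=(-1.1097, -0.4144)
step 22: x0=(0.0521, -0.1581) x1=(0.6934, -1.6362) x2=(-1.0906, -0.4307)
step 23: x0=(0.0264, -0.1407) x1=(0.6852, -1.6508) x2=(-1.0712, -0.4470)
step 24: x0=(0.0001, -0.1235) x1=(0.6770, -1.6652) x2=(-1.0516, -0.4632)
step 25: x0=(-0.0270, -0.1066) x1=(0.6688, -1.6797) x2=(-1.0316, -0.4793)

no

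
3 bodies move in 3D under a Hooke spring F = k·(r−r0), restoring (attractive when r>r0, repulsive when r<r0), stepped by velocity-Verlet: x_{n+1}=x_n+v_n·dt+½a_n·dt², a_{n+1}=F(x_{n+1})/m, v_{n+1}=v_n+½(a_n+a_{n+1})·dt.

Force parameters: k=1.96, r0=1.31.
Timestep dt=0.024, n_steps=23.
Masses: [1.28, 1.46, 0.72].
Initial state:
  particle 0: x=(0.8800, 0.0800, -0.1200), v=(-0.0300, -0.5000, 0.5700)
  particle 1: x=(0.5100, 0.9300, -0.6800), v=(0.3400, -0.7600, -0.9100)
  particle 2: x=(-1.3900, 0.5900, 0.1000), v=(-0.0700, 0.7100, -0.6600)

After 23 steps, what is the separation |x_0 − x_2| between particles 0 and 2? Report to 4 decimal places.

step 0: x0=(0.8800, 0.0800, -0.1200) x1=(0.5100, 0.9300, -0.6800) x2=(-1.3900, 0.5900, 0.1000)
step 1: x0=(0.8789, 0.0680, -0.1062) x1=(0.5179, 0.9118, -0.7018) x2=(-1.3903, 0.6070, 0.0839)
step 2: x0=(0.8769, 0.0561, -0.0923) x1=(0.5251, 0.8936, -0.7234) x2=(-1.3880, 0.6237, 0.0671)
step 3: x0=(0.8742, 0.0443, -0.0782) x1=(0.5318, 0.8755, -0.7449) x2=(-1.3830, 0.6403, 0.0498)
step 4: x0=(0.8706, 0.0325, -0.0639) x1=(0.5378, 0.8574, -0.7663) x2=(-1.3753, 0.6565, 0.0320)
step 5: x0=(0.8662, 0.0209, -0.0495) x1=(0.5433, 0.8393, -0.7875) x2=(-1.3650, 0.6725, 0.0136)
step 6: x0=(0.8609, 0.0095, -0.0350) x1=(0.5482, 0.8213, -0.8086) x2=(-1.3520, 0.6881, -0.0053)
step 7: x0=(0.8549, -0.0018, -0.0204) x1=(0.5525, 0.8033, -0.8295) x2=(-1.3364, 0.7033, -0.0247)
step 8: x0=(0.8480, -0.0129, -0.0057) x1=(0.5563, 0.7854, -0.8502) x2=(-1.3183, 0.7181, -0.0445)
step 9: x0=(0.8404, -0.0238, 0.0091) x1=(0.5595, 0.7675, -0.8708) x2=(-1.2977, 0.7324, -0.0648)
step 10: x0=(0.8320, -0.0344, 0.0238) x1=(0.5622, 0.7497, -0.8913) x2=(-1.2746, 0.7463, -0.0854)
step 11: x0=(0.8228, -0.0448, 0.0386) x1=(0.5644, 0.7318, -0.9115) x2=(-1.2491, 0.7596, -0.1064)
step 12: x0=(0.8129, -0.0550, 0.0534) x1=(0.5661, 0.7141, -0.9316) x2=(-1.2214, 0.7725, -0.1278)
step 13: x0=(0.8022, -0.0648, 0.0681) x1=(0.5673, 0.6963, -0.9515) x2=(-1.1914, 0.7847, -0.1495)
step 14: x0=(0.7909, -0.0744, 0.0828) x1=(0.5681, 0.6786, -0.9712) x2=(-1.1592, 0.7964, -0.1714)
step 15: x0=(0.7789, -0.0837, 0.0974) x1=(0.5685, 0.6609, -0.9907) x2=(-1.1251, 0.8075, -0.1936)
step 16: x0=(0.7662, -0.0926, 0.1118) x1=(0.5685, 0.6432, -1.0100) x2=(-1.0890, 0.8180, -0.2159)
step 17: x0=(0.7529, -0.1013, 0.1261) x1=(0.5681, 0.6256, -1.0291) x2=(-1.0510, 0.8279, -0.2385)
step 18: x0=(0.7391, -0.1096, 0.1403) x1=(0.5674, 0.6079, -1.0480) x2=(-1.0113, 0.8371, -0.2611)
step 19: x0=(0.7246, -0.1176, 0.1542) x1=(0.5664, 0.5903, -1.0666) x2=(-0.9700, 0.8458, -0.2839)
step 20: x0=(0.7097, -0.1252, 0.1680) x1=(0.5651, 0.5727, -1.0851) x2=(-0.9272, 0.8538, -0.3067)
step 21: x0=(0.6943, -0.1325, 0.1815) x1=(0.5635, 0.5551, -1.1033) x2=(-0.8830, 0.8612, -0.3296)
step 22: x0=(0.6784, -0.1394, 0.1947) x1=(0.5617, 0.5374, -1.1212) x2=(-0.8375, 0.8680, -0.3525)
step 23: x0=(0.6620, -0.1460, 0.2077) x1=(0.5597, 0.5198, -1.1390) x2=(-0.7908, 0.8742, -0.3754)

1.8685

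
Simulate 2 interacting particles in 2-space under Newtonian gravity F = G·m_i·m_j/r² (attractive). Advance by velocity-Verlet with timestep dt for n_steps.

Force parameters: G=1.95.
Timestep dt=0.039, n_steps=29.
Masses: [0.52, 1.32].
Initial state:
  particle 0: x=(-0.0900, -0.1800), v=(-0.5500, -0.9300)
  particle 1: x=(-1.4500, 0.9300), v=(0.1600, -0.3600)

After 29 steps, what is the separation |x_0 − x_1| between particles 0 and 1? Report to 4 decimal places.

1.0255

step 0: x0=(-0.0900, -0.1800) x1=(-1.4500, 0.9300)
step 1: x0=(-0.1119, -0.2159) x1=(-1.4436, 0.9158)
step 2: x0=(-0.1349, -0.2509) x1=(-1.4367, 0.9013)
step 3: x0=(-0.1588, -0.2851) x1=(-1.4295, 0.8864)
step 4: x0=(-0.1836, -0.3184) x1=(-1.4220, 0.8712)
step 5: x0=(-0.2094, -0.3507) x1=(-1.4140, 0.8556)
step 6: x0=(-0.2362, -0.3822) x1=(-1.4057, 0.8397)
step 7: x0=(-0.2639, -0.4126) x1=(-1.3970, 0.8233)
step 8: x0=(-0.2925, -0.4420) x1=(-1.3879, 0.8066)
step 9: x0=(-0.3221, -0.4703) x1=(-1.3784, 0.7894)
step 10: x0=(-0.3526, -0.4976) x1=(-1.3686, 0.7718)
step 11: x0=(-0.3841, -0.5236) x1=(-1.3585, 0.7538)
step 12: x0=(-0.4164, -0.5485) x1=(-1.3479, 0.7352)
step 13: x0=(-0.4497, -0.5721) x1=(-1.3370, 0.7162)
step 14: x0=(-0.4839, -0.5944) x1=(-1.3258, 0.6966)
step 15: x0=(-0.5190, -0.6153) x1=(-1.3142, 0.6766)
step 16: x0=(-0.5550, -0.6348) x1=(-1.3022, 0.6559)
step 17: x0=(-0.5918, -0.6527) x1=(-1.2899, 0.6346)
step 18: x0=(-0.6295, -0.6690) x1=(-1.2772, 0.6127)
step 19: x0=(-0.6681, -0.6837) x1=(-1.2642, 0.5902)
step 20: x0=(-0.7075, -0.6965) x1=(-1.2509, 0.5669)
step 21: x0=(-0.7478, -0.7074) x1=(-1.2373, 0.5429)
step 22: x0=(-0.7888, -0.7164) x1=(-1.2233, 0.5181)
step 23: x0=(-0.8306, -0.7231) x1=(-1.2091, 0.4924)
step 24: x0=(-0.8731, -0.7276) x1=(-1.1945, 0.4658)
step 25: x0=(-0.9163, -0.7296) x1=(-1.1797, 0.4383)
step 26: x0=(-0.9601, -0.7289) x1=(-1.1647, 0.4097)
step 27: x0=(-1.0044, -0.7253) x1=(-1.1495, 0.3800)
step 28: x0=(-1.0491, -0.7186) x1=(-1.1341, 0.3490)
step 29: x0=(-1.0940, -0.7085) x1=(-1.1186, 0.3167)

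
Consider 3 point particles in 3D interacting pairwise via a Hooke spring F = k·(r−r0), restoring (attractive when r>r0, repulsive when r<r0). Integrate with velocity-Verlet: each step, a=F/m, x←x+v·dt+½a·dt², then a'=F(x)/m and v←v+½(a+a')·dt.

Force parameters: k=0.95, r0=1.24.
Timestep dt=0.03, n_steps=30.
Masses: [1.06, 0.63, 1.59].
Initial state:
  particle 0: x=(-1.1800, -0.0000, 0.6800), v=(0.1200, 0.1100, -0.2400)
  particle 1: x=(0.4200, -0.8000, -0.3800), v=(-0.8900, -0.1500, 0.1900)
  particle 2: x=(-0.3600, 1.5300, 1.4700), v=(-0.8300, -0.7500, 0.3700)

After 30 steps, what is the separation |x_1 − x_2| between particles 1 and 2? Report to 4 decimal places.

1.3298

step 0: x0=(-1.1800, -0.0000, 0.6800) x1=(0.4200, -0.8000, -0.3800) x2=(-0.3600, 1.5300, 1.4700)
step 1: x0=(-1.1760, 0.0034, 0.6727) x1=(0.3925, -0.8033, -0.3733) x2=(-0.3849, 1.5070, 1.4807)
step 2: x0=(-1.1713, 0.0069, 0.6654) x1=(0.3636, -0.8044, -0.3645) x2=(-0.4096, 1.4829, 1.4907)
step 3: x0=(-1.1660, 0.0106, 0.6579) x1=(0.3333, -0.8031, -0.3536) x2=(-0.4342, 1.4579, 1.5000)
step 4: x0=(-1.1599, 0.0144, 0.6503) x1=(0.3015, -0.7997, -0.3408) x2=(-0.4588, 1.4319, 1.5085)
step 5: x0=(-1.1533, 0.0184, 0.6427) x1=(0.2685, -0.7941, -0.3260) x2=(-0.4832, 1.4050, 1.5163)
step 6: x0=(-1.1461, 0.0224, 0.6350) x1=(0.2342, -0.7863, -0.3093) x2=(-0.5074, 1.3772, 1.5233)
step 7: x0=(-1.1384, 0.0265, 0.6273) x1=(0.1987, -0.7765, -0.2908) x2=(-0.5316, 1.3484, 1.5297)
step 8: x0=(-1.1303, 0.0308, 0.6195) x1=(0.1620, -0.7647, -0.2704) x2=(-0.5556, 1.3189, 1.5354)
step 9: x0=(-1.1217, 0.0351, 0.6117) x1=(0.1243, -0.7510, -0.2483) x2=(-0.5794, 1.2885, 1.5404)
step 10: x0=(-1.1127, 0.0395, 0.6039) x1=(0.0856, -0.7355, -0.2245) x2=(-0.6032, 1.2573, 1.5447)
step 11: x0=(-1.1033, 0.0439, 0.5961) x1=(0.0459, -0.7182, -0.1991) x2=(-0.6268, 1.2254, 1.5484)
step 12: x0=(-1.0937, 0.0485, 0.5884) x1=(0.0055, -0.6992, -0.1722) x2=(-0.6502, 1.1928, 1.5515)
step 13: x0=(-1.0839, 0.0531, 0.5807) x1=(-0.0358, -0.6787, -0.1439) x2=(-0.6735, 1.1595, 1.5539)
step 14: x0=(-1.0738, 0.0578, 0.5730) x1=(-0.0777, -0.6568, -0.1142) x2=(-0.6967, 1.1256, 1.5558)
step 15: x0=(-1.0636, 0.0625, 0.5654) x1=(-0.1202, -0.6335, -0.0833) x2=(-0.7197, 1.0911, 1.5572)
step 16: x0=(-1.0533, 0.0674, 0.5579) x1=(-0.1631, -0.6089, -0.0512) x2=(-0.7427, 1.0561, 1.5580)
step 17: x0=(-1.0430, 0.0723, 0.5505) x1=(-0.2065, -0.5833, -0.0180) x2=(-0.7654, 1.0205, 1.5584)
step 18: x0=(-1.0326, 0.0774, 0.5432) x1=(-0.2503, -0.5567, 0.0162) x2=(-0.7881, 0.9845, 1.5583)
step 19: x0=(-1.0223, 0.0826, 0.5361) x1=(-0.2942, -0.5292, 0.0512) x2=(-0.8107, 0.9481, 1.5577)
step 20: x0=(-1.0120, 0.0879, 0.5290) x1=(-0.3383, -0.5010, 0.0870) x2=(-0.8331, 0.9113, 1.5568)
step 21: x0=(-1.0019, 0.0934, 0.5222) x1=(-0.3824, -0.4722, 0.1235) x2=(-0.8554, 0.8741, 1.5555)
step 22: x0=(-0.9920, 0.0991, 0.5154) x1=(-0.4265, -0.4430, 0.1605) x2=(-0.8777, 0.8367, 1.5538)
step 23: x0=(-0.9822, 0.1049, 0.5088) x1=(-0.4705, -0.4134, 0.1980) x2=(-0.8998, 0.7990, 1.5519)
step 24: x0=(-0.9727, 0.1111, 0.5024) x1=(-0.5143, -0.3837, 0.2359) x2=(-0.9219, 0.7610, 1.5498)
step 25: x0=(-0.9634, 0.1175, 0.4961) x1=(-0.5578, -0.3540, 0.2741) x2=(-0.9439, 0.7229, 1.5474)
step 26: x0=(-0.9544, 0.1242, 0.4900) x1=(-0.6010, -0.3245, 0.3125) x2=(-0.9659, 0.6846, 1.5448)
step 27: x0=(-0.9458, 0.1313, 0.4839) x1=(-0.6438, -0.2952, 0.3510) x2=(-0.9878, 0.6462, 1.5421)
step 28: x0=(-0.9374, 0.1388, 0.4780) x1=(-0.6861, -0.2665, 0.3897) x2=(-1.0097, 0.6078, 1.5393)
step 29: x0=(-0.9294, 0.1468, 0.4721) x1=(-0.7280, -0.2384, 0.4284) x2=(-1.0315, 0.5692, 1.5365)
step 30: x0=(-0.9216, 0.1554, 0.4662) x1=(-0.7695, -0.2112, 0.4671) x2=(-1.0533, 0.5306, 1.5336)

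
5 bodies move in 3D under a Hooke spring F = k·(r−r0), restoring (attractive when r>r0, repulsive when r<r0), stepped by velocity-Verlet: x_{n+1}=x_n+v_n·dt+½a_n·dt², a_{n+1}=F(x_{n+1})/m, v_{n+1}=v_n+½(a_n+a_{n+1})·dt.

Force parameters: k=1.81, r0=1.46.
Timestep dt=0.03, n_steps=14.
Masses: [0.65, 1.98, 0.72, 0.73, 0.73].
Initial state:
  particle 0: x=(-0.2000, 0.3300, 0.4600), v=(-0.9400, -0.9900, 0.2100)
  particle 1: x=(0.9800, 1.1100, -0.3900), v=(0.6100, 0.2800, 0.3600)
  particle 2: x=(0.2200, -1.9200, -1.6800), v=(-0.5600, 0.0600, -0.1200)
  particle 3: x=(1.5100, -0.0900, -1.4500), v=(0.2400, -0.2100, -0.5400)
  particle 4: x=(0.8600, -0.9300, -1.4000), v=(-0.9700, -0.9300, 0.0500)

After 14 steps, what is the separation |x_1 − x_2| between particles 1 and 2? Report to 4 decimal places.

step 0: x0=(-0.2000, 0.3300, 0.4600) x1=(0.9800, 1.1100, -0.3900) x2=(0.2200, -1.9200, -1.6800) x3=(1.5100, -0.0900, -1.4500) x4=(0.8600, -0.9300, -1.4000)
step 1: x0=(-0.2263, 0.2980, 0.4627) x1=(0.9981, 1.1173, -0.3797) x2=(0.2038, -1.9144, -1.6815) x3=(1.5160, -0.0963, -1.4652) x4=(0.8303, -0.9566, -1.3972)
step 2: x0=(-0.2485, 0.2617, 0.4583) x1=(1.0157, 1.1223, -0.3703) x2=(0.1888, -1.9013, -1.6786) x3=(1.5197, -0.1026, -1.4784) x4=(0.7997, -0.9805, -1.3916)
step 3: x0=(-0.2666, 0.2211, 0.4466) x1=(1.0327, 1.1249, -0.3619) x2=(0.1750, -1.8809, -1.6716) x3=(1.5208, -0.1090, -1.4895) x4=(0.7682, -1.0015, -1.3832)
step 4: x0=(-0.2805, 0.1767, 0.4278) x1=(1.0491, 1.1252, -0.3544) x2=(0.1625, -1.8534, -1.6605) x3=(1.5192, -0.1154, -1.4984) x4=(0.7360, -1.0193, -1.3720)
step 5: x0=(-0.2901, 0.1286, 0.4020) x1=(1.0648, 1.1231, -0.3479) x2=(0.1511, -1.8192, -1.6455) x3=(1.5151, -0.1220, -1.5051) x4=(0.7033, -1.0340, -1.3581)
step 6: x0=(-0.2956, 0.0773, 0.3696) x1=(1.0799, 1.1186, -0.3424) x2=(0.1408, -1.7786, -1.6267) x3=(1.5083, -0.1288, -1.5097) x4=(0.6704, -1.0454, -1.3415)
step 7: x0=(-0.2970, 0.0232, 0.3308) x1=(1.0941, 1.1116, -0.3379) x2=(0.1316, -1.7321, -1.6044) x3=(1.4989, -0.1357, -1.5121) x4=(0.6374, -1.0535, -1.3223)
step 8: x0=(-0.2943, -0.0334, 0.2861) x1=(1.1076, 1.1023, -0.3342) x2=(0.1234, -1.6801, -1.5790) x3=(1.4870, -0.1428, -1.5124) x4=(0.6045, -1.0582, -1.3005)
step 9: x0=(-0.2878, -0.0919, 0.2360) x1=(1.1203, 1.0907, -0.3315) x2=(0.1161, -1.6232, -1.5506) x3=(1.4726, -0.1500, -1.5107) x4=(0.5720, -1.0595, -1.2762)
step 10: x0=(-0.2777, -0.1519, 0.1809) x1=(1.1321, 1.0767, -0.3297) x2=(0.1095, -1.5619, -1.5198) x3=(1.4559, -0.1574, -1.5070) x4=(0.5401, -1.0574, -1.2496)
step 11: x0=(-0.2642, -0.2129, 0.1216) x1=(1.1431, 1.0606, -0.3287) x2=(0.1036, -1.4967, -1.4868) x3=(1.4371, -0.1648, -1.5015) x4=(0.5091, -1.0522, -1.2208)
step 12: x0=(-0.2475, -0.2744, 0.0587) x1=(1.1531, 1.0422, -0.3286) x2=(0.0982, -1.4282, -1.4521) x3=(1.4162, -0.1724, -1.4942) x4=(0.4793, -1.0437, -1.1899)
step 13: x0=(-0.2281, -0.3358, -0.0072) x1=(1.1623, 1.0218, -0.3293) x2=(0.0932, -1.3570, -1.4162) x3=(1.3936, -0.1799, -1.4854) x4=(0.4508, -1.0324, -1.1571)
step 14: x0=(-0.2062, -0.3968, -0.0752) x1=(1.1705, 0.9994, -0.3307) x2=(0.0884, -1.2835, -1.3795) x3=(1.3694, -0.1875, -1.4753) x4=(0.4239, -1.0182, -1.1224)

2.7354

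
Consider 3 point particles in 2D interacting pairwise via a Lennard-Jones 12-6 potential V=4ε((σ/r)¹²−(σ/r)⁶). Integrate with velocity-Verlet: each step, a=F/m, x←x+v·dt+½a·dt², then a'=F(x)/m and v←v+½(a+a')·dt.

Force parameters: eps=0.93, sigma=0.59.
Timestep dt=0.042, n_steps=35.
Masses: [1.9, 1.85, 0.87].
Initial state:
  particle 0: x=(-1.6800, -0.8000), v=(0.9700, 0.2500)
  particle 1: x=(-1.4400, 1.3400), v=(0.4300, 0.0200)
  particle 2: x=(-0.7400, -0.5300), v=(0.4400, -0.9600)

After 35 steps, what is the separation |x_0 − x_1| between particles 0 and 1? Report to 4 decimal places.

step 0: x0=(-1.6800, -0.8000) x1=(-1.4400, 1.3400) x2=(-0.7400, -0.5300)
step 1: x0=(-1.6388, -0.7894) x1=(-1.4219, 1.3408) x2=(-0.7225, -0.5706)
step 2: x0=(-1.5965, -0.7785) x1=(-1.4039, 1.3417) x2=(-0.7075, -0.6118)
step 3: x0=(-1.5527, -0.7673) x1=(-1.3858, 1.3425) x2=(-0.6956, -0.6535)
step 4: x0=(-1.5070, -0.7558) x1=(-1.3677, 1.3433) x2=(-0.6880, -0.6958)
step 5: x0=(-1.4588, -0.7442) x1=(-1.3497, 1.3441) x2=(-0.6859, -0.7385)
step 6: x0=(-1.4074, -0.7325) x1=(-1.3316, 1.3449) x2=(-0.6907, -0.7813)
step 7: x0=(-1.3526, -0.7211) x1=(-1.3135, 1.3456) x2=(-0.7030, -0.8235)
step 8: x0=(-1.2984, -0.7096) x1=(-1.2955, 1.3464) x2=(-0.7138, -0.8660)
step 9: x0=(-1.2647, -0.6926) x1=(-1.2774, 1.3472) x2=(-0.6801, -0.9203)
step 10: x0=(-1.2391, -0.6724) x1=(-1.2593, 1.3479) x2=(-0.6286, -0.9816)
step 11: x0=(-1.2115, -0.6532) x1=(-1.2413, 1.3487) x2=(-0.5814, -1.0407)
step 12: x0=(-1.1809, -0.6358) x1=(-1.2232, 1.3494) x2=(-0.5407, -1.0958)
step 13: x0=(-1.1479, -0.6202) x1=(-1.2051, 1.3501) x2=(-0.5054, -1.1471)
step 14: x0=(-1.1131, -0.6061) x1=(-1.1871, 1.3509) x2=(-0.4740, -1.1951)
step 15: x0=(-1.0769, -0.5932) x1=(-1.1690, 1.3516) x2=(-0.4457, -1.2403)
step 16: x0=(-1.0396, -0.5814) x1=(-1.1509, 1.3523) x2=(-0.4196, -1.2831)
step 17: x0=(-1.0015, -0.5705) x1=(-1.1328, 1.3530) x2=(-0.3953, -1.3240)
step 18: x0=(-0.9629, -0.5604) x1=(-1.1148, 1.3536) x2=(-0.3724, -1.3632)
step 19: x0=(-0.9237, -0.5509) x1=(-1.0967, 1.3543) x2=(-0.3505, -1.4009)
step 20: x0=(-0.8841, -0.5420) x1=(-1.0786, 1.3550) x2=(-0.3295, -1.4374)
step 21: x0=(-0.8443, -0.5335) x1=(-1.0605, 1.3556) x2=(-0.3091, -1.4729)
step 22: x0=(-0.8042, -0.5255) x1=(-1.0424, 1.3563) x2=(-0.2892, -1.5074)
step 23: x0=(-0.7639, -0.5178) x1=(-1.0244, 1.3569) x2=(-0.2697, -1.5411)
step 24: x0=(-0.7235, -0.5104) x1=(-1.0063, 1.3575) x2=(-0.2506, -1.5742)
step 25: x0=(-0.6830, -0.5033) x1=(-0.9882, 1.3581) x2=(-0.2317, -1.6067)
step 26: x0=(-0.6424, -0.4963) x1=(-0.9701, 1.3587) x2=(-0.2130, -1.6387)
step 27: x0=(-0.6017, -0.4896) x1=(-0.9520, 1.3593) x2=(-0.1945, -1.6703)
step 28: x0=(-0.5609, -0.4830) x1=(-0.9339, 1.3599) x2=(-0.1761, -1.7014)
step 29: x0=(-0.5201, -0.4766) x1=(-0.9158, 1.3605) x2=(-0.1579, -1.7323)
step 30: x0=(-0.4793, -0.4703) x1=(-0.8978, 1.3610) x2=(-0.1397, -1.7629)
step 31: x0=(-0.4384, -0.4640) x1=(-0.8797, 1.3616) x2=(-0.1215, -1.7933)
step 32: x0=(-0.3975, -0.4579) x1=(-0.8616, 1.3621) x2=(-0.1034, -1.8234)
step 33: x0=(-0.3566, -0.4518) x1=(-0.8435, 1.3626) x2=(-0.0854, -1.8534)
step 34: x0=(-0.3157, -0.4458) x1=(-0.8254, 1.3631) x2=(-0.0674, -1.8832)
step 35: x0=(-0.2748, -0.4399) x1=(-0.8072, 1.3636) x2=(-0.0494, -1.9128)

1.8805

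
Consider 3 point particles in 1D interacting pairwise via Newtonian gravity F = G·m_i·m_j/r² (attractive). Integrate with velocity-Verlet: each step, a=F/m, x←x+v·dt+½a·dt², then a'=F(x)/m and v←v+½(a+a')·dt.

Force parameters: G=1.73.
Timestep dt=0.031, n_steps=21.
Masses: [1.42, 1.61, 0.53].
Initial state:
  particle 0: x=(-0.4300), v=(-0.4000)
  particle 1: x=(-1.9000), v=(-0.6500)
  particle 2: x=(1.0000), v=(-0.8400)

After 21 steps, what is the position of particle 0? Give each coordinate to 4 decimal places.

(-0.8541)

step 0: x0=(-0.4300) x1=(-1.9000) x2=(1.0000)
step 1: x0=(-0.4428) x1=(-1.9196) x2=(0.9732)
step 2: x0=(-0.4564) x1=(-1.9379) x2=(0.9450)
step 3: x0=(-0.4708) x1=(-1.9551) x2=(0.9152)
step 4: x0=(-0.4859) x1=(-1.9711) x2=(0.8838)
step 5: x0=(-0.5017) x1=(-1.9859) x2=(0.8509)
step 6: x0=(-0.5183) x1=(-1.9996) x2=(0.8163)
step 7: x0=(-0.5357) x1=(-2.0120) x2=(0.7801)
step 8: x0=(-0.5537) x1=(-2.0233) x2=(0.7421)
step 9: x0=(-0.5725) x1=(-2.0333) x2=(0.7025)
step 10: x0=(-0.5919) x1=(-2.0422) x2=(0.6610)
step 11: x0=(-0.6121) x1=(-2.0498) x2=(0.6176)
step 12: x0=(-0.6330) x1=(-2.0561) x2=(0.5723)
step 13: x0=(-0.6546) x1=(-2.0611) x2=(0.5250)
step 14: x0=(-0.6769) x1=(-2.0648) x2=(0.4756)
step 15: x0=(-0.7000) x1=(-2.0671) x2=(0.4239)
step 16: x0=(-0.7238) x1=(-2.0681) x2=(0.3700)
step 17: x0=(-0.7483) x1=(-2.0676) x2=(0.3137)
step 18: x0=(-0.7736) x1=(-2.0655) x2=(0.2548)
step 19: x0=(-0.7996) x1=(-2.0619) x2=(0.1932)
step 20: x0=(-0.8265) x1=(-2.0566) x2=(0.1286)
step 21: x0=(-0.8541) x1=(-2.0496) x2=(0.0609)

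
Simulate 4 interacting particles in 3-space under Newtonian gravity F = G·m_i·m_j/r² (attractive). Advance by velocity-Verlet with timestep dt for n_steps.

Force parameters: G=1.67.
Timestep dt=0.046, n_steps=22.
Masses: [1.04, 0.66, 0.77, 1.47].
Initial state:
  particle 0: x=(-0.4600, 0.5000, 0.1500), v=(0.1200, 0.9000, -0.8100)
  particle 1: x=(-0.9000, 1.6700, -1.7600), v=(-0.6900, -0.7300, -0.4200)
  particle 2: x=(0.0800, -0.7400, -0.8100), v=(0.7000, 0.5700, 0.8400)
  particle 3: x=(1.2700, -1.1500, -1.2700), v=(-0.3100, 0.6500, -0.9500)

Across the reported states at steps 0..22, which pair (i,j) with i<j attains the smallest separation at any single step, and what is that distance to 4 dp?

pair (2,3), distance 1.3065

step 0: x0=(-0.4600, 0.5000, 0.1500) x1=(-0.9000, 1.6700, -1.7600) x2=(0.0800, -0.7400, -0.8100) x3=(1.2700, -1.1500, -1.2700)
step 1: x0=(-0.4542, 0.5409, 0.1121) x1=(-0.9315, 1.6359, -1.7789) x2=(0.1132, -0.7136, -0.7715) x3=(1.2549, -1.1197, -1.3133)
step 2: x0=(-0.4476, 0.5809, 0.0729) x1=(-0.9624, 1.6009, -1.7971) x2=(0.1484, -0.6868, -0.7336) x3=(1.2380, -1.0884, -1.3558)
step 3: x0=(-0.4404, 0.6199, 0.0324) x1=(-0.9928, 1.5648, -1.8144) x2=(0.1854, -0.6595, -0.6965) x3=(1.2194, -1.0563, -1.3973)
step 4: x0=(-0.4325, 0.6579, -0.0093) x1=(-1.0225, 1.5278, -1.8308) x2=(0.2240, -0.6318, -0.6606) x3=(1.1992, -1.0232, -1.4378)
step 5: x0=(-0.4239, 0.6947, -0.0523) x1=(-1.0515, 1.4899, -1.8462) x2=(0.2643, -0.6035, -0.6259) x3=(1.1773, -0.9892, -1.4770)
step 6: x0=(-0.4146, 0.7305, -0.0966) x1=(-1.0798, 1.4509, -1.8608) x2=(0.3058, -0.5747, -0.5928) x3=(1.1539, -0.9542, -1.5150)
step 7: x0=(-0.4046, 0.7651, -0.1421) x1=(-1.1073, 1.4111, -1.8743) x2=(0.3485, -0.5453, -0.5616) x3=(1.1291, -0.9184, -1.5517)
step 8: x0=(-0.3938, 0.7985, -0.1887) x1=(-1.1339, 1.3703, -1.8867) x2=(0.3920, -0.5153, -0.5323) x3=(1.1028, -0.8816, -1.5869)
step 9: x0=(-0.3823, 0.8307, -0.2366) x1=(-1.1596, 1.3287, -1.8981) x2=(0.4363, -0.4846, -0.5053) x3=(1.0753, -0.8439, -1.6206)
step 10: x0=(-0.3700, 0.8617, -0.2856) x1=(-1.1843, 1.2862, -1.9084) x2=(0.4810, -0.4533, -0.4805) x3=(1.0465, -0.8052, -1.6527)
step 11: x0=(-0.3570, 0.8914, -0.3357) x1=(-1.2080, 1.2429, -1.9176) x2=(0.5260, -0.4214, -0.4582) x3=(1.0167, -0.7657, -1.6833)
step 12: x0=(-0.3433, 0.9198, -0.3870) x1=(-1.2305, 1.1987, -1.9255) x2=(0.5709, -0.3888, -0.4385) x3=(0.9858, -0.7252, -1.7123)
step 13: x0=(-0.3290, 0.9469, -0.4393) x1=(-1.2517, 1.1538, -1.9323) x2=(0.6157, -0.3554, -0.4214) x3=(0.9540, -0.6838, -1.7397)
step 14: x0=(-0.3139, 0.9726, -0.4927) x1=(-1.2717, 1.1082, -1.9379) x2=(0.6600, -0.3214, -0.4069) x3=(0.9213, -0.6415, -1.7655)
step 15: x0=(-0.2982, 0.9970, -0.5472) x1=(-1.2902, 1.0619, -1.9422) x2=(0.7038, -0.2867, -0.3952) x3=(0.8878, -0.5983, -1.7896)
step 16: x0=(-0.2818, 1.0200, -0.6028) x1=(-1.3072, 1.0150, -1.9453) x2=(0.7469, -0.2514, -0.3861) x3=(0.8536, -0.5542, -1.8122)
step 17: x0=(-0.2648, 1.0415, -0.6593) x1=(-1.3226, 0.9675, -1.9471) x2=(0.7891, -0.2154, -0.3798) x3=(0.8186, -0.5091, -1.8331)
step 18: x0=(-0.2472, 1.0615, -0.7170) x1=(-1.3363, 0.9195, -1.9478) x2=(0.8304, -0.1787, -0.3761) x3=(0.7830, -0.4631, -1.8525)
step 19: x0=(-0.2290, 1.0800, -0.7756) x1=(-1.3482, 0.8711, -1.9472) x2=(0.8705, -0.1414, -0.3751) x3=(0.7467, -0.4161, -1.8703)
step 20: x0=(-0.2103, 1.0968, -0.8353) x1=(-1.3582, 0.8223, -1.9454) x2=(0.9094, -0.1035, -0.3768) x3=(0.7099, -0.3680, -1.8865)
step 21: x0=(-0.1910, 1.1118, -0.8960) x1=(-1.3662, 0.7731, -1.9424) x2=(0.9469, -0.0650, -0.3811) x3=(0.6724, -0.3190, -1.9012)
step 22: x0=(-0.1711, 1.1251, -0.9577) x1=(-1.3720, 0.7237, -1.9384) x2=(0.9830, -0.0259, -0.3879) x3=(0.6342, -0.2688, -1.9142)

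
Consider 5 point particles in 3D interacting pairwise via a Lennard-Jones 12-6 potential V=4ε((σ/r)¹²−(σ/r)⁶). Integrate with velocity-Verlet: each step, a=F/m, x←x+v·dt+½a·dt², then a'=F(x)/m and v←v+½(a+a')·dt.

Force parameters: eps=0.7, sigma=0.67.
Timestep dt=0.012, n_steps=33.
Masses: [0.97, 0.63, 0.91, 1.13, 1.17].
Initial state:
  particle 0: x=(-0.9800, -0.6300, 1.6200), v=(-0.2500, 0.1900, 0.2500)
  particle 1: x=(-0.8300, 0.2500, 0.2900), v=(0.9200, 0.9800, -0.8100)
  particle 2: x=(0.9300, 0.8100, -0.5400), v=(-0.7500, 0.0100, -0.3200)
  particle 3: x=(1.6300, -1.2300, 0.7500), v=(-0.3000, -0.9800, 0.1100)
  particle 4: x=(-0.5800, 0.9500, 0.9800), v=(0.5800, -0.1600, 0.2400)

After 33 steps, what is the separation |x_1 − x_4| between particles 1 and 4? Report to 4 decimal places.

step 0: x0=(-0.9800, -0.6300, 1.6200) x1=(-0.8300, 0.2500, 0.2900) x2=(0.9300, 0.8100, -0.5400) x3=(1.6300, -1.2300, 0.7500) x4=(-0.5800, 0.9500, 0.9800)
step 1: x0=(-0.9830, -0.6277, 1.6230) x1=(-0.8189, 0.2618, 0.2804) x2=(0.9210, 0.8101, -0.5438) x3=(1.6264, -1.2418, 0.7513) x4=(-0.5731, 0.9480, 0.9828)
step 2: x0=(-0.9860, -0.6254, 1.6260) x1=(-0.8078, 0.2739, 0.2709) x2=(0.9120, 0.8102, -0.5477) x3=(1.6228, -1.2535, 0.7526) x4=(-0.5661, 0.9460, 0.9856)
step 3: x0=(-0.9890, -0.6231, 1.6290) x1=(-0.7966, 0.2861, 0.2617) x2=(0.9030, 0.8104, -0.5515) x3=(1.6192, -1.2653, 0.7540) x4=(-0.5593, 0.9438, 0.9882)
step 4: x0=(-0.9920, -0.6208, 1.6319) x1=(-0.7853, 0.2984, 0.2527) x2=(0.8940, 0.8105, -0.5553) x3=(1.6156, -1.2770, 0.7553) x4=(-0.5524, 0.9415, 0.9907)
step 5: x0=(-0.9950, -0.6185, 1.6349) x1=(-0.7740, 0.3110, 0.2438) x2=(0.8850, 0.8106, -0.5592) x3=(1.6120, -1.2888, 0.7566) x4=(-0.5456, 0.9392, 0.9931)
step 6: x0=(-0.9980, -0.6162, 1.6379) x1=(-0.7626, 0.3237, 0.2352) x2=(0.8760, 0.8107, -0.5630) x3=(1.6084, -1.3006, 0.7579) x4=(-0.5389, 0.9367, 0.9955)
step 7: x0=(-1.0009, -0.6138, 1.6408) x1=(-0.7511, 0.3366, 0.2268) x2=(0.8669, 0.8108, -0.5668) x3=(1.6048, -1.3123, 0.7592) x4=(-0.5321, 0.9341, 0.9977)
step 8: x0=(-1.0039, -0.6115, 1.6438) x1=(-0.7396, 0.3496, 0.2187) x2=(0.8579, 0.8109, -0.5707) x3=(1.6012, -1.3241, 0.7606) x4=(-0.5254, 0.9315, 0.9997)
step 9: x0=(-1.0069, -0.6092, 1.6467) x1=(-0.7280, 0.3628, 0.2107) x2=(0.8489, 0.8110, -0.5745) x3=(1.5976, -1.3358, 0.7619) x4=(-0.5188, 0.9287, 1.0017)
step 10: x0=(-1.0099, -0.6068, 1.6496) x1=(-0.7163, 0.3762, 0.2030) x2=(0.8399, 0.8112, -0.5783) x3=(1.5940, -1.3476, 0.7632) x4=(-0.5121, 0.9259, 1.0035)
step 11: x0=(-1.0129, -0.6045, 1.6526) x1=(-0.7046, 0.3897, 0.1956) x2=(0.8308, 0.8113, -0.5821) x3=(1.5904, -1.3593, 0.7645) x4=(-0.5055, 0.9229, 1.0052)
step 12: x0=(-1.0159, -0.6021, 1.6555) x1=(-0.6928, 0.4034, 0.1884) x2=(0.8218, 0.8114, -0.5859) x3=(1.5868, -1.3711, 0.7658) x4=(-0.4990, 0.9199, 1.0068)
step 13: x0=(-1.0188, -0.5997, 1.6584) x1=(-0.6809, 0.4173, 0.1814) x2=(0.8127, 0.8115, -0.5897) x3=(1.5832, -1.3829, 0.7672) x4=(-0.4924, 0.9168, 1.0082)
step 14: x0=(-1.0218, -0.5974, 1.6613) x1=(-0.6690, 0.4313, 0.1747) x2=(0.8037, 0.8116, -0.5935) x3=(1.5796, -1.3946, 0.7685) x4=(-0.4859, 0.9136, 1.0095)
step 15: x0=(-1.0248, -0.5950, 1.6642) x1=(-0.6570, 0.4454, 0.1683) x2=(0.7946, 0.8117, -0.5973) x3=(1.5760, -1.4064, 0.7698) x4=(-0.4795, 0.9103, 1.0107)
step 16: x0=(-1.0277, -0.5926, 1.6672) x1=(-0.6450, 0.4598, 0.1621) x2=(0.7856, 0.8118, -0.6011) x3=(1.5724, -1.4181, 0.7711) x4=(-0.4730, 0.9069, 1.0117)
step 17: x0=(-1.0307, -0.5902, 1.6701) x1=(-0.6329, 0.4742, 0.1563) x2=(0.7765, 0.8119, -0.6049) x3=(1.5688, -1.4299, 0.7724) x4=(-0.4666, 0.9035, 1.0125)
step 18: x0=(-1.0337, -0.5878, 1.6730) x1=(-0.6207, 0.4888, 0.1507) x2=(0.7674, 0.8120, -0.6087) x3=(1.5651, -1.4416, 0.7737) x4=(-0.4602, 0.8999, 1.0132)
step 19: x0=(-1.0366, -0.5854, 1.6759) x1=(-0.6084, 0.5036, 0.1454) x2=(0.7584, 0.8121, -0.6125) x3=(1.5615, -1.4534, 0.7751) x4=(-0.4539, 0.8963, 1.0137)
step 20: x0=(-1.0396, -0.5830, 1.6787) x1=(-0.5961, 0.5185, 0.1405) x2=(0.7493, 0.8122, -0.6163) x3=(1.5579, -1.4651, 0.7764) x4=(-0.4476, 0.8926, 1.0141)
step 21: x0=(-1.0425, -0.5806, 1.6816) x1=(-0.5837, 0.5335, 0.1358) x2=(0.7402, 0.8123, -0.6200) x3=(1.5543, -1.4769, 0.7777) x4=(-0.4413, 0.8888, 1.0143)
step 22: x0=(-1.0455, -0.5781, 1.6845) x1=(-0.5713, 0.5487, 0.1315) x2=(0.7310, 0.8124, -0.6238) x3=(1.5507, -1.4886, 0.7790) x4=(-0.4350, 0.8849, 1.0143)
step 23: x0=(-1.0484, -0.5757, 1.6874) x1=(-0.5588, 0.5640, 0.1275) x2=(0.7219, 0.8125, -0.6276) x3=(1.5471, -1.5004, 0.7803) x4=(-0.4288, 0.8810, 1.0141)
step 24: x0=(-1.0514, -0.5733, 1.6903) x1=(-0.5462, 0.5794, 0.1238) x2=(0.7128, 0.8126, -0.6313) x3=(1.5435, -1.5121, 0.7817) x4=(-0.4226, 0.8770, 1.0138)
step 25: x0=(-1.0543, -0.5709, 1.6932) x1=(-0.5335, 0.5950, 0.1205) x2=(0.7036, 0.8127, -0.6351) x3=(1.5399, -1.5239, 0.7830) x4=(-0.4164, 0.8729, 1.0132)
step 26: x0=(-1.0573, -0.5684, 1.6960) x1=(-0.5208, 0.6106, 0.1176) x2=(0.6945, 0.8127, -0.6388) x3=(1.5363, -1.5356, 0.7843) x4=(-0.4103, 0.8688, 1.0125)
step 27: x0=(-1.0602, -0.5660, 1.6989) x1=(-0.5080, 0.6264, 0.1150) x2=(0.6853, 0.8128, -0.6425) x3=(1.5327, -1.5474, 0.7856) x4=(-0.4042, 0.8646, 1.0115)
step 28: x0=(-1.0631, -0.5635, 1.7018) x1=(-0.4952, 0.6423, 0.1128) x2=(0.6761, 0.8129, -0.6462) x3=(1.5291, -1.5592, 0.7869) x4=(-0.3981, 0.8603, 1.0104)
step 29: x0=(-1.0661, -0.5611, 1.7046) x1=(-0.4822, 0.6583, 0.1110) x2=(0.6669, 0.8130, -0.6499) x3=(1.5255, -1.5709, 0.7882) x4=(-0.3920, 0.8560, 1.0090)
step 30: x0=(-1.0690, -0.5586, 1.7075) x1=(-0.4692, 0.6744, 0.1096) x2=(0.6576, 0.8130, -0.6536) x3=(1.5219, -1.5827, 0.7896) x4=(-0.3860, 0.8517, 1.0074)
step 31: x0=(-1.0719, -0.5561, 1.7103) x1=(-0.4562, 0.6905, 0.1086) x2=(0.6484, 0.8131, -0.6572) x3=(1.5183, -1.5944, 0.7909) x4=(-0.3799, 0.8473, 1.0056)
step 32: x0=(-1.0749, -0.5537, 1.7132) x1=(-0.4430, 0.7068, 0.1080) x2=(0.6391, 0.8132, -0.6609) x3=(1.5146, -1.6062, 0.7922) x4=(-0.3739, 0.8428, 1.0035)
step 33: x0=(-1.0778, -0.5512, 1.7160) x1=(-0.4298, 0.7231, 0.1079) x2=(0.6298, 0.8132, -0.6645) x3=(1.5110, -1.6179, 0.7935) x4=(-0.3680, 0.8383, 1.0012)

0.9028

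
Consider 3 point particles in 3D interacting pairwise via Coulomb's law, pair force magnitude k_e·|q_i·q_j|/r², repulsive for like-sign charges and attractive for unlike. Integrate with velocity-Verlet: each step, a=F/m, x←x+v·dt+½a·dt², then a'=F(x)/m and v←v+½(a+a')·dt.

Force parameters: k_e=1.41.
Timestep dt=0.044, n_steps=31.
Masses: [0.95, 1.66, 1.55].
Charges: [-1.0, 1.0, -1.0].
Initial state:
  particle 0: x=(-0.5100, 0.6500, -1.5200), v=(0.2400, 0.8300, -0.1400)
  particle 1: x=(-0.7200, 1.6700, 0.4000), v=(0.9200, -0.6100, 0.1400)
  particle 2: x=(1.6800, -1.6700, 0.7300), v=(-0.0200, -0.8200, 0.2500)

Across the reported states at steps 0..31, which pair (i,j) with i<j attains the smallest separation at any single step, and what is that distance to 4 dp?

pair (0,1), distance 2.0234

step 0: x0=(-0.5100, 0.6500, -1.5200) x1=(-0.7200, 1.6700, 0.4000) x2=(1.6800, -1.6700, 0.7300)
step 1: x0=(-0.4995, 0.6867, -1.5259) x1=(-0.6795, 1.6430, 0.4060) x2=(1.6791, -1.7061, 0.7410)
step 2: x0=(-0.4892, 0.7238, -1.5315) x1=(-0.6389, 1.6158, 0.4117) x2=(1.6782, -1.7421, 0.7521)
step 3: x0=(-0.4790, 0.7613, -1.5365) x1=(-0.5982, 1.5884, 0.4171) x2=(1.6774, -1.7782, 0.7633)
step 4: x0=(-0.4690, 0.7991, -1.5411) x1=(-0.5574, 1.5608, 0.4222) x2=(1.6765, -1.8142, 0.7744)
step 5: x0=(-0.4590, 0.8373, -1.5451) x1=(-0.5166, 1.5329, 0.4269) x2=(1.6756, -1.8502, 0.7857)
step 6: x0=(-0.4492, 0.8758, -1.5486) x1=(-0.4757, 1.5048, 0.4313) x2=(1.6747, -1.8862, 0.7970)
step 7: x0=(-0.4394, 0.9146, -1.5516) x1=(-0.4347, 1.4766, 0.4353) x2=(1.6738, -1.9221, 0.8083)
step 8: x0=(-0.4298, 0.9537, -1.5540) x1=(-0.3937, 1.4481, 0.4390) x2=(1.6729, -1.9580, 0.8197)
step 9: x0=(-0.4202, 0.9931, -1.5559) x1=(-0.3526, 1.4195, 0.4423) x2=(1.6720, -1.9939, 0.8311)
step 10: x0=(-0.4106, 1.0327, -1.5571) x1=(-0.3115, 1.3906, 0.4452) x2=(1.6711, -2.0298, 0.8426)
step 11: x0=(-0.4011, 1.0725, -1.5578) x1=(-0.2704, 1.3617, 0.4477) x2=(1.6702, -2.0656, 0.8541)
step 12: x0=(-0.3916, 1.1125, -1.5578) x1=(-0.2293, 1.3325, 0.4499) x2=(1.6692, -2.1014, 0.8656)
step 13: x0=(-0.3821, 1.1527, -1.5573) x1=(-0.1881, 1.3033, 0.4517) x2=(1.6682, -2.1371, 0.8772)
step 14: x0=(-0.3726, 1.1931, -1.5561) x1=(-0.1469, 1.2739, 0.4531) x2=(1.6673, -2.1728, 0.8888)
step 15: x0=(-0.3631, 1.2336, -1.5543) x1=(-0.1057, 1.2444, 0.4541) x2=(1.6663, -2.2085, 0.9004)
step 16: x0=(-0.3536, 1.2742, -1.5518) x1=(-0.0645, 1.2148, 0.4547) x2=(1.6652, -2.2442, 0.9121)
step 17: x0=(-0.3440, 1.3148, -1.5487) x1=(-0.0233, 1.1851, 0.4549) x2=(1.6642, -2.2797, 0.9238)
step 18: x0=(-0.3343, 1.3556, -1.5450) x1=(0.0178, 1.1554, 0.4548) x2=(1.6631, -2.3153, 0.9355)
step 19: x0=(-0.3246, 1.3963, -1.5407) x1=(0.0590, 1.1256, 0.4543) x2=(1.6621, -2.3508, 0.9472)
step 20: x0=(-0.3148, 1.4370, -1.5358) x1=(0.1001, 1.0957, 0.4534) x2=(1.6610, -2.3862, 0.9590)
step 21: x0=(-0.3049, 1.4777, -1.5303) x1=(0.1412, 1.0659, 0.4521) x2=(1.6599, -2.4216, 0.9708)
step 22: x0=(-0.2949, 1.5184, -1.5242) x1=(0.1822, 1.0359, 0.4505) x2=(1.6587, -2.4569, 0.9825)
step 23: x0=(-0.2848, 1.5590, -1.5175) x1=(0.2232, 1.0060, 0.4486) x2=(1.6576, -2.4922, 0.9944)
step 24: x0=(-0.2746, 1.5995, -1.5103) x1=(0.2642, 0.9761, 0.4463) x2=(1.6564, -2.5274, 1.0062)
step 25: x0=(-0.2643, 1.6399, -1.5026) x1=(0.3051, 0.9461, 0.4437) x2=(1.6552, -2.5626, 1.0180)
step 26: x0=(-0.2538, 1.6802, -1.4943) x1=(0.3459, 0.9162, 0.4408) x2=(1.6540, -2.5976, 1.0299)
step 27: x0=(-0.2433, 1.7204, -1.4855) x1=(0.3867, 0.8863, 0.4376) x2=(1.6528, -2.6327, 1.0418)
step 28: x0=(-0.2325, 1.7604, -1.4763) x1=(0.4275, 0.8564, 0.4342) x2=(1.6515, -2.6676, 1.0536)
step 29: x0=(-0.2216, 1.8003, -1.4666) x1=(0.4681, 0.8266, 0.4304) x2=(1.6502, -2.7025, 1.0655)
step 30: x0=(-0.2106, 1.8399, -1.4564) x1=(0.5087, 0.7968, 0.4264) x2=(1.6489, -2.7374, 1.0774)
step 31: x0=(-0.1995, 1.8794, -1.4459) x1=(0.5493, 0.7670, 0.4222) x2=(1.6476, -2.7721, 1.0893)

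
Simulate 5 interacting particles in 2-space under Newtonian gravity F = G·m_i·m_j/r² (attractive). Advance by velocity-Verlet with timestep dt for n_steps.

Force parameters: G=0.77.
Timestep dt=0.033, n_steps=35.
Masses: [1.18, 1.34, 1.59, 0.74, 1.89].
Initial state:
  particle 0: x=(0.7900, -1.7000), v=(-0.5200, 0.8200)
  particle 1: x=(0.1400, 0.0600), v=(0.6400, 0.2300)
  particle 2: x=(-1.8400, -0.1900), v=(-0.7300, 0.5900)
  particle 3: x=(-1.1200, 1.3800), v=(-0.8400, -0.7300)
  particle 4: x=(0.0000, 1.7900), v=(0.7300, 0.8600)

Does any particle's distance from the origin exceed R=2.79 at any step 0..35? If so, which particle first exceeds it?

step 0: x0=(0.7900, -1.7000) x1=(0.1400, 0.0600) x2=(-1.8400, -0.1900) x3=(-1.1200, 1.3800) x4=(0.0000, 1.7900)
step 1: x0=(0.7727, -1.6727) x1=(0.1609, 0.0678) x2=(-1.8638, -0.1704) x3=(-1.1472, 1.3557) x4=(0.0238, 1.8180)
step 2: x0=(0.7551, -1.6448) x1=(0.1814, 0.0759) x2=(-1.8870, -0.1504) x3=(-1.1733, 1.3311) x4=(0.0473, 1.8453)
step 3: x0=(0.7372, -1.6164) x1=(0.2016, 0.0843) x2=(-1.9096, -0.1301) x3=(-1.1985, 1.3061) x4=(0.0703, 1.8719)
step 4: x0=(0.7191, -1.5874) x1=(0.2214, 0.0930) x2=(-1.9316, -0.1095) x3=(-1.2230, 1.2807) x4=(0.0929, 1.8979)
step 5: x0=(0.7006, -1.5578) x1=(0.2408, 0.1019) x2=(-1.9530, -0.0885) x3=(-1.2467, 1.2549) x4=(0.1152, 1.9231)
step 6: x0=(0.6819, -1.5276) x1=(0.2598, 0.1111) x2=(-1.9738, -0.0672) x3=(-1.2697, 1.2286) x4=(0.1371, 1.9478)
step 7: x0=(0.6629, -1.4968) x1=(0.2785, 0.1205) x2=(-1.9941, -0.0456) x3=(-1.2922, 1.2017) x4=(0.1588, 1.9718)
step 8: x0=(0.6436, -1.4653) x1=(0.2969, 0.1301) x2=(-2.0137, -0.0236) x3=(-1.3142, 1.1744) x4=(0.1802, 1.9951)
step 9: x0=(0.6241, -1.4332) x1=(0.3149, 0.1398) x2=(-2.0328, -0.0012) x3=(-1.3357, 1.1464) x4=(0.2013, 2.0179)
step 10: x0=(0.6043, -1.4004) x1=(0.3326, 0.1497) x2=(-2.0512, 0.0215) x3=(-1.3569, 1.1179) x4=(0.2222, 2.0401)
step 11: x0=(0.5842, -1.3669) x1=(0.3499, 0.1597) x2=(-2.0690, 0.0446) x3=(-1.3778, 1.0887) x4=(0.2428, 2.0617)
step 12: x0=(0.5639, -1.3327) x1=(0.3669, 0.1698) x2=(-2.0862, 0.0681) x3=(-1.3984, 1.0588) x4=(0.2632, 2.0827)
step 13: x0=(0.5433, -1.2978) x1=(0.3836, 0.1800) x2=(-2.1028, 0.0920) x3=(-1.4189, 1.0281) x4=(0.2834, 2.1032)
step 14: x0=(0.5225, -1.2621) x1=(0.4000, 0.1902) x2=(-2.1186, 0.1164) x3=(-1.4393, 0.9967) x4=(0.3033, 2.1230)
step 15: x0=(0.5015, -1.2256) x1=(0.4160, 0.2004) x2=(-2.1338, 0.1412) x3=(-1.4597, 0.9644) x4=(0.3231, 2.1424)
step 16: x0=(0.4802, -1.1883) x1=(0.4317, 0.2106) x2=(-2.1482, 0.1665) x3=(-1.4803, 0.9312) x4=(0.3426, 2.1612)
step 17: x0=(0.4588, -1.1501) x1=(0.4470, 0.2208) x2=(-2.1618, 0.1923) x3=(-1.5011, 0.8970) x4=(0.3620, 2.1795)
step 18: x0=(0.4371, -1.1111) x1=(0.4620, 0.2309) x2=(-2.1746, 0.2186) x3=(-1.5223, 0.8618) x4=(0.3812, 2.1972)
step 19: x0=(0.4152, -1.0712) x1=(0.4767, 0.2409) x2=(-2.1865, 0.2455) x3=(-1.5440, 0.8254) x4=(0.4002, 2.2144)
step 20: x0=(0.3932, -1.0304) x1=(0.4910, 0.2508) x2=(-2.1974, 0.2730) x3=(-1.5665, 0.7879) x4=(0.4190, 2.2311)
step 21: x0=(0.3710, -0.9886) x1=(0.5049, 0.2605) x2=(-2.2071, 0.3011) x3=(-1.5900, 0.7491) x4=(0.4376, 2.2473)
step 22: x0=(0.3487, -0.9459) x1=(0.5184, 0.2700) x2=(-2.2157, 0.3298) x3=(-1.6148, 0.7090) x4=(0.4561, 2.2630)
step 23: x0=(0.3263, -0.9021) x1=(0.5315, 0.2793) x2=(-2.2228, 0.3593) x3=(-1.6414, 0.6674) x4=(0.4744, 2.2781)
step 24: x0=(0.3038, -0.8572) x1=(0.5441, 0.2883) x2=(-2.2283, 0.3894) x3=(-1.6701, 0.6244) x4=(0.4926, 2.2928)
step 25: x0=(0.2812, -0.8112) x1=(0.5564, 0.2971) x2=(-2.2318, 0.4202) x3=(-1.7016, 0.5800) x4=(0.5106, 2.3070)
step 26: x0=(0.2586, -0.7641) x1=(0.5681, 0.3056) x2=(-2.2330, 0.4516) x3=(-1.7368, 0.5343) x4=(0.5284, 2.3206)
step 27: x0=(0.2361, -0.7159) x1=(0.5793, 0.3136) x2=(-2.2315, 0.4835) x3=(-1.7767, 0.4878) x4=(0.5460, 2.3338)
step 28: x0=(0.2136, -0.6664) x1=(0.5900, 0.3213) x2=(-2.2265, 0.5154) x3=(-1.8225, 0.4412) x4=(0.5635, 2.3465)
step 29: x0=(0.1912, -0.6157) x1=(0.6001, 0.3286) x2=(-2.2176, 0.5466) x3=(-1.8756, 0.3960) x4=(0.5809, 2.3587)
step 30: x0=(0.1690, -0.5637) x1=(0.6095, 0.3354) x2=(-2.2042, 0.5760) x3=(-1.9370, 0.3547) x4=(0.5980, 2.3704)
step 31: x0=(0.1470, -0.5104) x1=(0.6182, 0.3417) x2=(-2.1864, 0.6022) x3=(-2.0064, 0.3205) x4=(0.6151, 2.3816)
step 32: x0=(0.1253, -0.4557) x1=(0.6262, 0.3475) x2=(-2.1653, 0.6237) x3=(-2.0819, 0.2964) x4=(0.6319, 2.3924)
step 33: x0=(0.1041, -0.3997) x1=(0.6334, 0.3528) x2=(-2.1424, 0.6399) x3=(-2.1597, 0.2836) x4=(0.6486, 2.4026)
step 34: x0=(0.0833, -0.3423) x1=(0.6396, 0.3575) x2=(-2.1193, 0.6512) x3=(-2.2367, 0.2813) x4=(0.6651, 2.4124)
step 35: x0=(0.0631, -0.2834) x1=(0.6448, 0.3616) x2=(-2.0971, 0.6586) x3=(-2.3106, 0.2875) x4=(0.6814, 2.4217)

no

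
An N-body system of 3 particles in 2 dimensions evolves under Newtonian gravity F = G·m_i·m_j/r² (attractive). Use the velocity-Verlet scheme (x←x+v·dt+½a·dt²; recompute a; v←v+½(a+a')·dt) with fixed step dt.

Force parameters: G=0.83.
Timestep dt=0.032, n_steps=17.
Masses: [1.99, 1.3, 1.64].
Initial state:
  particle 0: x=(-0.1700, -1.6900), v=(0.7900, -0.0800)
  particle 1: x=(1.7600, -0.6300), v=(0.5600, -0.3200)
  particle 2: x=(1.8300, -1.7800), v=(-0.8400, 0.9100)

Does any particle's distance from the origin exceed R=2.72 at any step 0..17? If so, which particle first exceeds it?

step 0: x0=(-0.1700, -1.6900) x1=(1.7600, -0.6300) x2=(1.8300, -1.7800)
step 1: x0=(-0.1444, -1.6925) x1=(1.7778, -0.6408) x2=(1.8029, -1.7505)
step 2: x0=(-0.1183, -1.6949) x1=(1.7953, -0.6530) x2=(1.7753, -1.7200)
step 3: x0=(-0.0916, -1.6972) x1=(1.8125, -0.6665) x2=(1.7473, -1.6886)
step 4: x0=(-0.0643, -1.6994) x1=(1.8293, -0.6816) x2=(1.7188, -1.6561)
step 5: x0=(-0.0363, -1.7015) x1=(1.8456, -0.6982) x2=(1.6899, -1.6225)
step 6: x0=(-0.0076, -1.7034) x1=(1.8613, -0.7166) x2=(1.6607, -1.5877)
step 7: x0=(0.0218, -1.7052) x1=(1.8762, -0.7369) x2=(1.6312, -1.5515)
step 8: x0=(0.0519, -1.7068) x1=(1.8903, -0.7592) x2=(1.6015, -1.5140)
step 9: x0=(0.0828, -1.7083) x1=(1.9033, -0.7837) x2=(1.5716, -1.4750)
step 10: x0=(0.1146, -1.7095) x1=(1.9149, -0.8104) x2=(1.5419, -1.4344)
step 11: x0=(0.1473, -1.7104) x1=(1.9247, -0.8397) x2=(1.5125, -1.3921)
step 12: x0=(0.1809, -1.7111) x1=(1.9324, -0.8715) x2=(1.4836, -1.3482)
step 13: x0=(0.2155, -1.7115) x1=(1.9375, -0.9058) x2=(1.4556, -1.3027)
step 14: x0=(0.2511, -1.7114) x1=(1.9394, -0.9426) x2=(1.4288, -1.2556)
step 15: x0=(0.2879, -1.7109) x1=(1.9375, -0.9817) x2=(1.4037, -1.2074)
step 16: x0=(0.3258, -1.7099) x1=(1.9313, -1.0225) x2=(1.3805, -1.1583)
step 17: x0=(0.3650, -1.7083) x1=(1.9204, -1.0647) x2=(1.3597, -1.1089)

no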